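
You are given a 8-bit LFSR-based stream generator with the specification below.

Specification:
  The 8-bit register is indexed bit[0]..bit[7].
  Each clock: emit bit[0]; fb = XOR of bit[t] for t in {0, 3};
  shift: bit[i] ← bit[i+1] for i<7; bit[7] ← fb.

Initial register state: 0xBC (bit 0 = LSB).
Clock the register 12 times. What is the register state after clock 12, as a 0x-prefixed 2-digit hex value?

0x2C

reg_0 = 0xBC
clock 1: out=0, reg = 0xDE
clock 2: out=0, reg = 0xEF
clock 3: out=1, reg = 0x77
clock 4: out=1, reg = 0xBB
clock 5: out=1, reg = 0x5D
clock 6: out=1, reg = 0x2E
clock 7: out=0, reg = 0x97
clock 8: out=1, reg = 0xCB
clock 9: out=1, reg = 0x65
clock 10: out=1, reg = 0xB2
clock 11: out=0, reg = 0x59
clock 12: out=1, reg = 0x2C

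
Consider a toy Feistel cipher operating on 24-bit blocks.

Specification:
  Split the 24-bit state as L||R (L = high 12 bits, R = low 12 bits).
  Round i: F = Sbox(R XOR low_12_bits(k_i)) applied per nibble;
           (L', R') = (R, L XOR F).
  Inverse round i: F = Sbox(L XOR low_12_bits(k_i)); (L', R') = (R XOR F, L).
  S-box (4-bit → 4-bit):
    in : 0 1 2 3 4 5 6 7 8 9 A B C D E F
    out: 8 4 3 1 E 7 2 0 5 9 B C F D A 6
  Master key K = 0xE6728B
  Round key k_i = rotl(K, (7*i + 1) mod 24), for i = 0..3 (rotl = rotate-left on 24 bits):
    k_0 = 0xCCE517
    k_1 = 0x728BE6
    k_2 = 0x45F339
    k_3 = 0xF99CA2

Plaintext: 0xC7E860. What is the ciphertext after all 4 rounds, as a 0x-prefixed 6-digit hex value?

0x9814C4

s_0 = plaintext = 0xC7E860
s_1 = Round(s_0, k_0) = 0x86017E
s_2 = Round(s_1, k_1) = 0x17E3F5
s_3 = Round(s_2, k_2) = 0x3F5981
s_4 = Round(s_3, k_3) = 0x9814C4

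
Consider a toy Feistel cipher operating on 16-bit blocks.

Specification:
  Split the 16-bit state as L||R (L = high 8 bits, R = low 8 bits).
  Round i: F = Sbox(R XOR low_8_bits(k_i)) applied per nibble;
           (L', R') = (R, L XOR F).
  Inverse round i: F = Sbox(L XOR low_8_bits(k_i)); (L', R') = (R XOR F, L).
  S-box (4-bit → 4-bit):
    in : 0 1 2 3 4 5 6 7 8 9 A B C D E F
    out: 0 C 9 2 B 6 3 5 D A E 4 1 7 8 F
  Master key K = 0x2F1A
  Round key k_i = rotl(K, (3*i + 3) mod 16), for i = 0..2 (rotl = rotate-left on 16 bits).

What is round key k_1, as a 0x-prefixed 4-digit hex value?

K = 0x2F1A
k_0 = rotl(K, (3*0+3) mod 16) = rotl(K, 3) = 0x78D1
k_1 = rotl(K, (3*1+3) mod 16) = rotl(K, 6) = 0xC68B

0xC68B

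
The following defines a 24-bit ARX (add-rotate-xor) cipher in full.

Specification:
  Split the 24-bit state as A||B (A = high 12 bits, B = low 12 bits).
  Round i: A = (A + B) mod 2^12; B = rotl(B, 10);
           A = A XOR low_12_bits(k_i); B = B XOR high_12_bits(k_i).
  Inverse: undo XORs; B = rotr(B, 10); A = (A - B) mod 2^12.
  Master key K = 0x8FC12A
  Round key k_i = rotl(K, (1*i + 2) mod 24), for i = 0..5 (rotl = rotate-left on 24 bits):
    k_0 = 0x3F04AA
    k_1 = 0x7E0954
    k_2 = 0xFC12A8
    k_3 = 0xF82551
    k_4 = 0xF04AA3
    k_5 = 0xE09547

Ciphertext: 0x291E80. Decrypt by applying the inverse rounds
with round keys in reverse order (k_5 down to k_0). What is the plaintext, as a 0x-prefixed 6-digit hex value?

s_0 = ciphertext = 0x291E80
s_1 = InvRound(s_0, k_5) = 0x5B2224
s_2 = InvRound(s_1, k_4) = 0xA8E483
s_3 = InvRound(s_2, k_3) = 0x3D9C06
s_4 = InvRound(s_3, k_2) = 0x255F1C
s_5 = InvRound(s_4, k_1) = 0x70F3F2
s_6 = InvRound(s_5, k_0) = 0x39D008

0x39D008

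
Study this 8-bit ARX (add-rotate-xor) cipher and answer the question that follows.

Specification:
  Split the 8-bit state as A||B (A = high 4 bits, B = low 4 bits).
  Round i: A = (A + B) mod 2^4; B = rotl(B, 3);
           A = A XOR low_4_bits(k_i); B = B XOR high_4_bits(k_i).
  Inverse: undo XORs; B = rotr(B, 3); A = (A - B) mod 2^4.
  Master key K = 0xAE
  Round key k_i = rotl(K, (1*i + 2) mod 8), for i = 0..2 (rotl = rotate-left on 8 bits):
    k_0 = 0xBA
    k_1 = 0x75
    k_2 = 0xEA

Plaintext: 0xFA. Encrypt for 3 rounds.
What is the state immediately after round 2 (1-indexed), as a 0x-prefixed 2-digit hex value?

s_0 = plaintext = 0xFA
s_1 = Round(s_0, k_0) = 0x3E
s_2 = Round(s_1, k_1) = 0x40
s_3 = Round(s_2, k_2) = 0xEE

0x40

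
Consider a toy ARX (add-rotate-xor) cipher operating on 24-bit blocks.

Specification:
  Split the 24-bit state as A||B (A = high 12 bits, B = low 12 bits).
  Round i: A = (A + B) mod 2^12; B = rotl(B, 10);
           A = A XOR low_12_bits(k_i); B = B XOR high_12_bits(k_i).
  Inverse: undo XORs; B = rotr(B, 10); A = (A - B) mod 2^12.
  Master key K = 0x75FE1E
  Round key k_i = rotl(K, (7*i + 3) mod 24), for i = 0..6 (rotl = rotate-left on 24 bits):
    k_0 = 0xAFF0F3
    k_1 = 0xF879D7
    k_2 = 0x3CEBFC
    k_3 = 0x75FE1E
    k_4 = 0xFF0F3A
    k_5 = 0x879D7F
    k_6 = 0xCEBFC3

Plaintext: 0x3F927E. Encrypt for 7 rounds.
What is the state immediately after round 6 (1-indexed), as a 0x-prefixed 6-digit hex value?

0xC5C680

s_0 = plaintext = 0x3F927E
s_1 = Round(s_0, k_0) = 0x684260
s_2 = Round(s_1, k_1) = 0x133F1F
s_3 = Round(s_2, k_2) = 0xBAEC09
s_4 = Round(s_3, k_3) = 0x9A905D
s_5 = Round(s_4, k_4) = 0x53CBE7
s_6 = Round(s_5, k_5) = 0xC5C680
s_7 = Round(s_6, k_6) = 0xD1FD4B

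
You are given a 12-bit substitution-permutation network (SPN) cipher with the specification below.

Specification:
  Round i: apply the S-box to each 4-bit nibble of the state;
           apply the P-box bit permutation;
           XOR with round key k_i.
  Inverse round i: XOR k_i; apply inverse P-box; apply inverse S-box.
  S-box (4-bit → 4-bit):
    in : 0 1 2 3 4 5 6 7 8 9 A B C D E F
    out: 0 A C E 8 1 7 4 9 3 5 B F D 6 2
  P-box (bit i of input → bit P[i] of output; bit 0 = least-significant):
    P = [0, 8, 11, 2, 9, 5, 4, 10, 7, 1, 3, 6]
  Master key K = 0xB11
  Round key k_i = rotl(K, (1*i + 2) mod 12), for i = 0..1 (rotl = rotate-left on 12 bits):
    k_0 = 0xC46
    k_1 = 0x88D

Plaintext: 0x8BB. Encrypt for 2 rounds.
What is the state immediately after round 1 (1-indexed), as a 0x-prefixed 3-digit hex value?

s_0 = plaintext = 0x8BB
s_1 = Round(s_0, k_0) = 0xBA3
s_2 = Round(s_1, k_1) = 0x35B

0xBA3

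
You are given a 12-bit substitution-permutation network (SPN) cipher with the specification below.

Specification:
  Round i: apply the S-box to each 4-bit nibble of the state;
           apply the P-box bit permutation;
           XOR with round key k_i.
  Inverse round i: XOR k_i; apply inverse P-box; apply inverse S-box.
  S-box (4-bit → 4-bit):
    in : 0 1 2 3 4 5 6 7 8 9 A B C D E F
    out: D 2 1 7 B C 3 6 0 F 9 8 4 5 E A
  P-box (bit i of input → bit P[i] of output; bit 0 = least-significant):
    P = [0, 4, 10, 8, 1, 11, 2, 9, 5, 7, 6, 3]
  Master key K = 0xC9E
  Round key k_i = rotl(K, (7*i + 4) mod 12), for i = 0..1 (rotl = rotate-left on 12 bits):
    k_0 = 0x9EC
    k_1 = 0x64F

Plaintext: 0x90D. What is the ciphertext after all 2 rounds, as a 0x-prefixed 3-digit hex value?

s_0 = plaintext = 0x90D
s_1 = Round(s_0, k_0) = 0xF03
s_2 = Round(s_1, k_1) = 0x0D0

0x0D0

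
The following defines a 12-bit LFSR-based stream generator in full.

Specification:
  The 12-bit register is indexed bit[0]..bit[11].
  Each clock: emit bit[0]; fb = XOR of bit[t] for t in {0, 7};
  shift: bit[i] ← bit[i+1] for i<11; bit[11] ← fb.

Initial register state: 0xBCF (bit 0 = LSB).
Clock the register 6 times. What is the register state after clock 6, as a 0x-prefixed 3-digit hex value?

0x62F

reg_0 = 0xBCF
clock 1: out=1, reg = 0x5E7
clock 2: out=1, reg = 0x2F3
clock 3: out=1, reg = 0x179
clock 4: out=1, reg = 0x8BC
clock 5: out=0, reg = 0xC5E
clock 6: out=0, reg = 0x62F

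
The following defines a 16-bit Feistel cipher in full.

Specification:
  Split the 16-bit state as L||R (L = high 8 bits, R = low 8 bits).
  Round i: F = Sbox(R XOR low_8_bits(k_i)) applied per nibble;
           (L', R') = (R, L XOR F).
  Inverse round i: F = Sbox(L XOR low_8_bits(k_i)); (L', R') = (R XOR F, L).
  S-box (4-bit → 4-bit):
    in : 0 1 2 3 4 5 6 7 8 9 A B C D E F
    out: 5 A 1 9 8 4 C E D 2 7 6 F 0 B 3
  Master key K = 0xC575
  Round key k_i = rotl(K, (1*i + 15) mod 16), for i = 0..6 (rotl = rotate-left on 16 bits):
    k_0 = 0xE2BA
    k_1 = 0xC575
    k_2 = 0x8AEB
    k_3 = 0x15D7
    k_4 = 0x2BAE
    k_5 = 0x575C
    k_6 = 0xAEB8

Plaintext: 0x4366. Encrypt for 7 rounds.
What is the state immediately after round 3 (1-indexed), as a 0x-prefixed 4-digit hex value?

s_0 = plaintext = 0x4366
s_1 = Round(s_0, k_0) = 0x664C
s_2 = Round(s_1, k_1) = 0x4CF4
s_3 = Round(s_2, k_2) = 0xF4EF
s_4 = Round(s_3, k_3) = 0xEF69
s_5 = Round(s_4, k_4) = 0x6911
s_6 = Round(s_5, k_5) = 0x11E9
s_7 = Round(s_6, k_6) = 0xE95B

0xF4EF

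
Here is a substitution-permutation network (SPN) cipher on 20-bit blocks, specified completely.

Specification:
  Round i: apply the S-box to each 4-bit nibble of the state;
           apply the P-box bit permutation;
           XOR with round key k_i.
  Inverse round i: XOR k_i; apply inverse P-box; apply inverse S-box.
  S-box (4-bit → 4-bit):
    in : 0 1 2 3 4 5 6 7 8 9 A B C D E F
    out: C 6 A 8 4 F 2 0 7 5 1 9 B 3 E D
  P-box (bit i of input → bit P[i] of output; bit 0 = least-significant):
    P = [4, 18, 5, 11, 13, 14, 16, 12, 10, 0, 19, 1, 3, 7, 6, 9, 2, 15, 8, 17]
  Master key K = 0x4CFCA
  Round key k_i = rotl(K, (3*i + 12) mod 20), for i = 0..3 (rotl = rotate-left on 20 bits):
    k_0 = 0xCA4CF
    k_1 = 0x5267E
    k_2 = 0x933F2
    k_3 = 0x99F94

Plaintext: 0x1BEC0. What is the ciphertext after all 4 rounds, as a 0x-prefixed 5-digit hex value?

0xB7FDE

s_0 = plaintext = 0x1BEC0
s_1 = Round(s_0, k_0) = 0x45FE4
s_2 = Round(s_1, k_1) = 0xC7194
s_3 = Round(s_2, k_2) = 0x293D7
s_4 = Round(s_3, k_3) = 0xB7FDE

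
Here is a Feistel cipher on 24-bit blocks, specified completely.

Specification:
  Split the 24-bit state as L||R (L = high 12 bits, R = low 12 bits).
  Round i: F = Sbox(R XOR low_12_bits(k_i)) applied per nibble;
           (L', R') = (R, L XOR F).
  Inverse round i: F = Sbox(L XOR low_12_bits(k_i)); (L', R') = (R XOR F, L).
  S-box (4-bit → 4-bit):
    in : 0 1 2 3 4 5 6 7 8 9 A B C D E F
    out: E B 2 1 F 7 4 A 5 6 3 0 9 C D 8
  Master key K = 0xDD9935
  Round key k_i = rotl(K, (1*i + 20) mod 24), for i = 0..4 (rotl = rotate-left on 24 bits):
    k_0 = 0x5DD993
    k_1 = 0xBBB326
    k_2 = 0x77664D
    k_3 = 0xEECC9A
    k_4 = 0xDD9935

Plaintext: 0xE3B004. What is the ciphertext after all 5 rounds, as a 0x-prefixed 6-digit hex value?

s_0 = plaintext = 0xE3B004
s_1 = Round(s_0, k_0) = 0x004851
s_2 = Round(s_1, k_1) = 0x8510AE
s_3 = Round(s_2, k_2) = 0x0AEC80
s_4 = Round(s_3, k_3) = 0xC80E1D
s_5 = Round(s_4, k_4) = 0xE1D6A5

0xE1D6A5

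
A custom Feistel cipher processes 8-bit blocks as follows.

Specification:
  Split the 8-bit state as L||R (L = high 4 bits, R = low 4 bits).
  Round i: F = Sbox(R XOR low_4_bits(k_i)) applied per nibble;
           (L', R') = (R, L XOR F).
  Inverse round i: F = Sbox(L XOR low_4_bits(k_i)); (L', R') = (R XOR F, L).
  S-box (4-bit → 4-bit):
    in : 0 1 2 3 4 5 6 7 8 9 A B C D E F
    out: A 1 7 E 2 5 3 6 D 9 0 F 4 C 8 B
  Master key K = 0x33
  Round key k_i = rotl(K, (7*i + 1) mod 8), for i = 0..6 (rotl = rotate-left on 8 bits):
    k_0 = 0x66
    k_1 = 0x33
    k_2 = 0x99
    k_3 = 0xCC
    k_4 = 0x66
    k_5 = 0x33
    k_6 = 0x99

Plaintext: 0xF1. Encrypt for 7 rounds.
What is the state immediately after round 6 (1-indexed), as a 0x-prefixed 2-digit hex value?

s_0 = plaintext = 0xF1
s_1 = Round(s_0, k_0) = 0x19
s_2 = Round(s_1, k_1) = 0x91
s_3 = Round(s_2, k_2) = 0x14
s_4 = Round(s_3, k_3) = 0x4C
s_5 = Round(s_4, k_4) = 0xC4
s_6 = Round(s_5, k_5) = 0x4A
s_7 = Round(s_6, k_6) = 0xAA

0x4A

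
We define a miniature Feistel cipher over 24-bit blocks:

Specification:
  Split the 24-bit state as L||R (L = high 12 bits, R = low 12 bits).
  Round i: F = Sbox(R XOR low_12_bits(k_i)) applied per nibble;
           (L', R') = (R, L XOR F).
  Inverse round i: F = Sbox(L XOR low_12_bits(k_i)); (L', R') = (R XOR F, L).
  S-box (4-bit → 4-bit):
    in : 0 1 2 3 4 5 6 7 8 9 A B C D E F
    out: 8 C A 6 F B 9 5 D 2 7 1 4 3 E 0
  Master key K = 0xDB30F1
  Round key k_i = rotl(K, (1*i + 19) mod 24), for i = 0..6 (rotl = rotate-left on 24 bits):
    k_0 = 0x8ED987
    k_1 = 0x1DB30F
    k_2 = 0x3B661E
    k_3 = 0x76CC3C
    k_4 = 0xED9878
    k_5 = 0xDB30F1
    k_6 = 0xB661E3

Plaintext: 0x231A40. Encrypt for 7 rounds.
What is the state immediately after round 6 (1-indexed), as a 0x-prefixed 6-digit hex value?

s_0 = plaintext = 0x231A40
s_1 = Round(s_0, k_0) = 0xA40474
s_2 = Round(s_1, k_1) = 0x474F11
s_3 = Round(s_2, k_2) = 0xF116F4
s_4 = Round(s_3, k_3) = 0x6F485C
s_5 = Round(s_4, k_4) = 0x85CE5B
s_6 = Round(s_5, k_5) = 0xE5B62B
s_7 = Round(s_6, k_6) = 0x62BB16

0xE5B62B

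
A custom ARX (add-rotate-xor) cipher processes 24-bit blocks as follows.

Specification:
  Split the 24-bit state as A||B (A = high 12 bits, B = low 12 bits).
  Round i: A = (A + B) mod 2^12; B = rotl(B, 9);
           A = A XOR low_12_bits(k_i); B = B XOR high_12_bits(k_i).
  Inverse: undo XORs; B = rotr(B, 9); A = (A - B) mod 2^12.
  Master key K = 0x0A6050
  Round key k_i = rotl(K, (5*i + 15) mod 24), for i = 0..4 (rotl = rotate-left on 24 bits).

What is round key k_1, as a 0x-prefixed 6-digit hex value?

K = 0x0A6050
k_0 = rotl(K, (5*0+15) mod 24) = rotl(K, 15) = 0x280530
k_1 = rotl(K, (5*1+15) mod 24) = rotl(K, 20) = 0x00A605

0x00A605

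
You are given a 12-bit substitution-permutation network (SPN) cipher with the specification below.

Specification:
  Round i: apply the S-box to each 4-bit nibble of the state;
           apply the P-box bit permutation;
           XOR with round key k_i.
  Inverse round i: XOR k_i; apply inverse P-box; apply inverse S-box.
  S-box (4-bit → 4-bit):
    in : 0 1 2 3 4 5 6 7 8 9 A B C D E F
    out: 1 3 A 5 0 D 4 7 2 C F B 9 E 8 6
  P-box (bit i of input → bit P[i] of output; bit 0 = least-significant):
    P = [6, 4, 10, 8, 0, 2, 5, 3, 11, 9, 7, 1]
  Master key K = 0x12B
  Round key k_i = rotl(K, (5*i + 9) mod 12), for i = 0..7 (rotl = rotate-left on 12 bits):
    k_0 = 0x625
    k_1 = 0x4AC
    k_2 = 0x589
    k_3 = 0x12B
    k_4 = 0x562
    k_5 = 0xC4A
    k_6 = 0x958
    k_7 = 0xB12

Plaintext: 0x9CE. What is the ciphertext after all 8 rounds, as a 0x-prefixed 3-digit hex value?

0x50E

s_0 = plaintext = 0x9CE
s_1 = Round(s_0, k_0) = 0x7AE
s_2 = Round(s_1, k_1) = 0xF01
s_3 = Round(s_2, k_2) = 0x758
s_4 = Round(s_3, k_3) = 0xB92
s_5 = Round(s_4, k_4) = 0xE58
s_6 = Round(s_5, k_5) = 0xC71
s_7 = Round(s_6, k_6) = 0x12F
s_8 = Round(s_7, k_7) = 0x50E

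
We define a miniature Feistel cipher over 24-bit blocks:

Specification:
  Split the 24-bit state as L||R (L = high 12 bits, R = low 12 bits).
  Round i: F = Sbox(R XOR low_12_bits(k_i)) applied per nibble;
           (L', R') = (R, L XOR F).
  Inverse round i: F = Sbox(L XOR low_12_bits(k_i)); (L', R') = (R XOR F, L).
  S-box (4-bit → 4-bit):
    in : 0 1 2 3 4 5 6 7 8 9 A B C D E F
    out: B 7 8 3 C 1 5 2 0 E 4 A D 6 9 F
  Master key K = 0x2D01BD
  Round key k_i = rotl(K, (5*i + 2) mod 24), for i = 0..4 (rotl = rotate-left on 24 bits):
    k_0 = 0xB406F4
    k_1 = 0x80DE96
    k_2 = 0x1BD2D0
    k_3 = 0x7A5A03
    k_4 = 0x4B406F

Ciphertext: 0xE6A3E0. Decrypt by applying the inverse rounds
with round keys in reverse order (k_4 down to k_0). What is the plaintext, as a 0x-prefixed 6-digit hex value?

s_0 = ciphertext = 0xE6A3E0
s_1 = InvRound(s_0, k_4) = 0xA51E6A
s_2 = InvRound(s_1, k_3) = 0x572A51
s_3 = InvRound(s_2, k_2) = 0x819572
s_4 = InvRound(s_3, k_1) = 0x07D819
s_5 = InvRound(s_4, k_0) = 0xD1707D

0xD1707D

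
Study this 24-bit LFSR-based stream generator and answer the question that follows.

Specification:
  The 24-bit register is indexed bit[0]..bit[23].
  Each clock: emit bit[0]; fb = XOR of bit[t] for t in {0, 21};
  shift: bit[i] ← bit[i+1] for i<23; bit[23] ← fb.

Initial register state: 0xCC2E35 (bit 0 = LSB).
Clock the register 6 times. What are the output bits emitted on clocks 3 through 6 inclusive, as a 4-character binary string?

reg_0 = 0xCC2E35
clock 1: out=1, reg = 0xE6171A
clock 2: out=0, reg = 0xF30B8D
clock 3: out=1, reg = 0x7985C6
clock 4: out=0, reg = 0xBCC2E3
clock 5: out=1, reg = 0x5E6171
clock 6: out=1, reg = 0xAF30B8

1011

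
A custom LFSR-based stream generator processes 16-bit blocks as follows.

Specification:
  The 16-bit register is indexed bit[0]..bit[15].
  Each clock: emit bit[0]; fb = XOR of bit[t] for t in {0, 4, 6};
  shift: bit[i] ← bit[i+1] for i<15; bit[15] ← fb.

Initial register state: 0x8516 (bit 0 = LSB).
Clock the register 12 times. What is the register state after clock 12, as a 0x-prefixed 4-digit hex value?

reg_0 = 0x8516
clock 1: out=0, reg = 0xC28B
clock 2: out=1, reg = 0xE145
clock 3: out=1, reg = 0x70A2
clock 4: out=0, reg = 0x3851
clock 5: out=1, reg = 0x9C28
clock 6: out=0, reg = 0x4E14
clock 7: out=0, reg = 0xA70A
clock 8: out=0, reg = 0x5385
clock 9: out=1, reg = 0xA9C2
clock 10: out=0, reg = 0xD4E1
clock 11: out=1, reg = 0x6A70
clock 12: out=0, reg = 0x3538

0x3538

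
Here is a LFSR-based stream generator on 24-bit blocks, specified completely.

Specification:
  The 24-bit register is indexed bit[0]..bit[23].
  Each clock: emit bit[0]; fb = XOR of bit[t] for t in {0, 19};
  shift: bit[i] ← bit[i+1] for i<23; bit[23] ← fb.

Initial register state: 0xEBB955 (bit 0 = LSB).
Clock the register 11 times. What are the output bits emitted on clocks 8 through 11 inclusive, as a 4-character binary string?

reg_0 = 0xEBB955
clock 1: out=1, reg = 0x75DCAA
clock 2: out=0, reg = 0x3AEE55
clock 3: out=1, reg = 0x1D772A
clock 4: out=0, reg = 0x8EBB95
clock 5: out=1, reg = 0x475DCA
clock 6: out=0, reg = 0x23AEE5
clock 7: out=1, reg = 0x91D772
clock 8: out=0, reg = 0x48EBB9
clock 9: out=1, reg = 0x2475DC
clock 10: out=0, reg = 0x123AEE
clock 11: out=0, reg = 0x091D77

0100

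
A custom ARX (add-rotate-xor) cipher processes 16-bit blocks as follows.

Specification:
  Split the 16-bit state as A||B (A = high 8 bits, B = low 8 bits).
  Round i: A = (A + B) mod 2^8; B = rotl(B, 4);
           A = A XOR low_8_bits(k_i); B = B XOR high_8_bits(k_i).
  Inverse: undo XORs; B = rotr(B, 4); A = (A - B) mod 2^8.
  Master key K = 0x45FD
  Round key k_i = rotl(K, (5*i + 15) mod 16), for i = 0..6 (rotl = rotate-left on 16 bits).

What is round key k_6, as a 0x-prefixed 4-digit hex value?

0xA8BF

K = 0x45FD
k_0 = rotl(K, (5*0+15) mod 16) = rotl(K, 15) = 0xA2FE
k_1 = rotl(K, (5*1+15) mod 16) = rotl(K, 4) = 0x5FD4
k_2 = rotl(K, (5*2+15) mod 16) = rotl(K, 9) = 0xFA8B
k_3 = rotl(K, (5*3+15) mod 16) = rotl(K, 14) = 0x517F
k_4 = rotl(K, (5*4+15) mod 16) = rotl(K, 3) = 0x2FEA
k_5 = rotl(K, (5*5+15) mod 16) = rotl(K, 8) = 0xFD45
k_6 = rotl(K, (5*6+15) mod 16) = rotl(K, 13) = 0xA8BF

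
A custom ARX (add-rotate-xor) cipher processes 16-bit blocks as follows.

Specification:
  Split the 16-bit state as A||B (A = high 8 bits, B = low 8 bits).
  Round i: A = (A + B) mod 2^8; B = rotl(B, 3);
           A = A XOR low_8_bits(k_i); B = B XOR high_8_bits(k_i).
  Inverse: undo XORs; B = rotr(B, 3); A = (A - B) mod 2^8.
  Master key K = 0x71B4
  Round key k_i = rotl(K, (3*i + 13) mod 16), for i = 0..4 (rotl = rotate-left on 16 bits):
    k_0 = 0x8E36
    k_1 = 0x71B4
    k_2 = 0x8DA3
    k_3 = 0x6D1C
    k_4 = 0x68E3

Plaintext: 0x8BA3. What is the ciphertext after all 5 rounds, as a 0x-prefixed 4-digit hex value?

0xE4BB

s_0 = plaintext = 0x8BA3
s_1 = Round(s_0, k_0) = 0x1893
s_2 = Round(s_1, k_1) = 0x1FED
s_3 = Round(s_2, k_2) = 0xAFE2
s_4 = Round(s_3, k_3) = 0x8D7A
s_5 = Round(s_4, k_4) = 0xE4BB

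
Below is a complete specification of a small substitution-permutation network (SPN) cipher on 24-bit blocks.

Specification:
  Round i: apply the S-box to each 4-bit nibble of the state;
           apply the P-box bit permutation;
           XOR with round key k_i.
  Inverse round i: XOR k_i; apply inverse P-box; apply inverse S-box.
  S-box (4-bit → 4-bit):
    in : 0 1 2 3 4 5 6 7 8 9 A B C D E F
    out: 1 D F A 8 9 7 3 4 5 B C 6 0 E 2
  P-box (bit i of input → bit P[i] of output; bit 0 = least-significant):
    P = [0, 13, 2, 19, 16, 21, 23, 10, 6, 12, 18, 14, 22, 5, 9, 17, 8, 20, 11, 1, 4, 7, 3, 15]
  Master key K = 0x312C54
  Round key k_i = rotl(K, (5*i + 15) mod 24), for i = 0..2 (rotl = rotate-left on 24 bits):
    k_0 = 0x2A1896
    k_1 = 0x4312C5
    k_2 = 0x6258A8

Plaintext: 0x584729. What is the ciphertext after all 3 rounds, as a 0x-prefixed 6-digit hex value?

0x86D042

s_0 = plaintext = 0x584729
s_1 = Round(s_0, k_0) = 0x8984C3
s_2 = Round(s_1, k_1) = 0xEB79CD
s_3 = Round(s_2, k_2) = 0x86D042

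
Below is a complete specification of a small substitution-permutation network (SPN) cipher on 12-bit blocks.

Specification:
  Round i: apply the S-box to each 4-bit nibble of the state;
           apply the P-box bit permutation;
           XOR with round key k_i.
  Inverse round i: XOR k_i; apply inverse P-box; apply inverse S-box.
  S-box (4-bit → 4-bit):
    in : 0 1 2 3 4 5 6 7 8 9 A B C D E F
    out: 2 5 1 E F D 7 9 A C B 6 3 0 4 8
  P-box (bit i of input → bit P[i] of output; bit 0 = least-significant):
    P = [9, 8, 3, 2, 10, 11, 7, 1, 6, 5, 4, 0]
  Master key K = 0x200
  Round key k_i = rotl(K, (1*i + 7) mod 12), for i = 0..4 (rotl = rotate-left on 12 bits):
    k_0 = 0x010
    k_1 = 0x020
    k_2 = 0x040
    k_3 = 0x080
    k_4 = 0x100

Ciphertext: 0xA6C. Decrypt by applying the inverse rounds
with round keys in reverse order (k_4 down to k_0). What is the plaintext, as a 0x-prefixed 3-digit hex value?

0x8C4

s_0 = ciphertext = 0xA6C
s_1 = InvRound(s_0, k_4) = 0xC04
s_2 = InvRound(s_1, k_3) = 0xD6F
s_3 = InvRound(s_2, k_2) = 0x8A3
s_4 = InvRound(s_3, k_1) = 0xF3D
s_5 = InvRound(s_4, k_0) = 0x8C4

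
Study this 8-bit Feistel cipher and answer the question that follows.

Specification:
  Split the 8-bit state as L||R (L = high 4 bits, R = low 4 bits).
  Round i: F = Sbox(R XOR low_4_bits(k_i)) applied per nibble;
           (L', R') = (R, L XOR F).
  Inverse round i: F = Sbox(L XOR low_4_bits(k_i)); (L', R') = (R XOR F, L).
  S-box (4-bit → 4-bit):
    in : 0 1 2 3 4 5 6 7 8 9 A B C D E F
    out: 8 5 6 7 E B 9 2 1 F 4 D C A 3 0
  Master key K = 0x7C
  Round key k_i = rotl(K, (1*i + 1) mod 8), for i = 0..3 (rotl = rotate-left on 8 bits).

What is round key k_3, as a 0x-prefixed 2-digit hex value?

K = 0x7C
k_0 = rotl(K, (1*0+1) mod 8) = rotl(K, 1) = 0xF8
k_1 = rotl(K, (1*1+1) mod 8) = rotl(K, 2) = 0xF1
k_2 = rotl(K, (1*2+1) mod 8) = rotl(K, 3) = 0xE3
k_3 = rotl(K, (1*3+1) mod 8) = rotl(K, 4) = 0xC7

0xC7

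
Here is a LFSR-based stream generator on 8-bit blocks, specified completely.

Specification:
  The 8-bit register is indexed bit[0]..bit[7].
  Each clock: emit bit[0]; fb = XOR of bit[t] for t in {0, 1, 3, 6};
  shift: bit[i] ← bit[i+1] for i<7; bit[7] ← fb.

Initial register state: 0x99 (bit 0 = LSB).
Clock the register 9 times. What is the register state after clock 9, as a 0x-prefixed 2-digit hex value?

reg_0 = 0x99
clock 1: out=1, reg = 0x4C
clock 2: out=0, reg = 0x26
clock 3: out=0, reg = 0x93
clock 4: out=1, reg = 0x49
clock 5: out=1, reg = 0xA4
clock 6: out=0, reg = 0x52
clock 7: out=0, reg = 0x29
clock 8: out=1, reg = 0x14
clock 9: out=0, reg = 0x0A

0x0A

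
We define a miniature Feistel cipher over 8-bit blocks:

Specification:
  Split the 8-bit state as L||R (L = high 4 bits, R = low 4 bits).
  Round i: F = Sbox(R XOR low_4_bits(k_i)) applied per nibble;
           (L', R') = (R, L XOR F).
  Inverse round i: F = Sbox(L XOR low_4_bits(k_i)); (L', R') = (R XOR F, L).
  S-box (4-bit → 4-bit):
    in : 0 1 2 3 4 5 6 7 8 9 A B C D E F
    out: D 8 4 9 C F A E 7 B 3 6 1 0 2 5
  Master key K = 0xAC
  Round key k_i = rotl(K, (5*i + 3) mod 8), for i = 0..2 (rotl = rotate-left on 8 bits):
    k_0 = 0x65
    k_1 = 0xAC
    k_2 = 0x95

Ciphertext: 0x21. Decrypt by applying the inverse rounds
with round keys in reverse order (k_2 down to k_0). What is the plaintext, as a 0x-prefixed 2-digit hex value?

0xDB

s_0 = ciphertext = 0x21
s_1 = InvRound(s_0, k_2) = 0xF2
s_2 = InvRound(s_1, k_1) = 0xBF
s_3 = InvRound(s_2, k_0) = 0xDB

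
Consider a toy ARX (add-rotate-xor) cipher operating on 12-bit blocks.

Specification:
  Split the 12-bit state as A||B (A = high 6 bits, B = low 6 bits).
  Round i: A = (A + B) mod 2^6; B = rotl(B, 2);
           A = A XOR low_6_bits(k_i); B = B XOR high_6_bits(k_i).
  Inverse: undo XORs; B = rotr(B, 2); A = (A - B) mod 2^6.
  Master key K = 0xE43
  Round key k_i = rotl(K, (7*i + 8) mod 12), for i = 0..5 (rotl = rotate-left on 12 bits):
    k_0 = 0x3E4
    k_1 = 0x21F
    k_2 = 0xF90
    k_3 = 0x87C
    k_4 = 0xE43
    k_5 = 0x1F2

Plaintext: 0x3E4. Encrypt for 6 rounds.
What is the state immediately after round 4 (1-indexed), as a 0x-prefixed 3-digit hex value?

0xF45

s_0 = plaintext = 0x3E4
s_1 = Round(s_0, k_0) = 0x5DD
s_2 = Round(s_1, k_1) = 0xAFD
s_3 = Round(s_2, k_2) = 0xE09
s_4 = Round(s_3, k_3) = 0xF45
s_5 = Round(s_4, k_4) = 0x06D
s_6 = Round(s_5, k_5) = 0x731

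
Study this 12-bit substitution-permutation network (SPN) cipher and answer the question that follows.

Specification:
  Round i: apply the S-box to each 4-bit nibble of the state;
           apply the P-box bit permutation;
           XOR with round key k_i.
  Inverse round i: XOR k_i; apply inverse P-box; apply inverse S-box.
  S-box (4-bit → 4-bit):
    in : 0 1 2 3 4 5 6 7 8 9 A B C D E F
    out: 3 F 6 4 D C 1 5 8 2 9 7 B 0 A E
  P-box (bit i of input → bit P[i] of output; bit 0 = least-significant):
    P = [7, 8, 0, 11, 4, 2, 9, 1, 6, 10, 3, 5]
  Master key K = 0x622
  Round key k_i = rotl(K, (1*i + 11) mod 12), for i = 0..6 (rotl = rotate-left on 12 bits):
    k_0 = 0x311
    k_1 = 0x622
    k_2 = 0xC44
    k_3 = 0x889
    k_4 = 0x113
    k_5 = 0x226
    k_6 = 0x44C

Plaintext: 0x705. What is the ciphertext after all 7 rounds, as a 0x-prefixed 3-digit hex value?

s_0 = plaintext = 0x705
s_1 = Round(s_0, k_0) = 0xB4C
s_2 = Round(s_1, k_1) = 0x9F8
s_3 = Round(s_2, k_2) = 0x242
s_4 = Round(s_3, k_3) = 0xF92
s_5 = Round(s_4, k_4) = 0x43E
s_6 = Round(s_5, k_5) = 0x94E
s_7 = Round(s_6, k_6) = 0xB5E

0xB5E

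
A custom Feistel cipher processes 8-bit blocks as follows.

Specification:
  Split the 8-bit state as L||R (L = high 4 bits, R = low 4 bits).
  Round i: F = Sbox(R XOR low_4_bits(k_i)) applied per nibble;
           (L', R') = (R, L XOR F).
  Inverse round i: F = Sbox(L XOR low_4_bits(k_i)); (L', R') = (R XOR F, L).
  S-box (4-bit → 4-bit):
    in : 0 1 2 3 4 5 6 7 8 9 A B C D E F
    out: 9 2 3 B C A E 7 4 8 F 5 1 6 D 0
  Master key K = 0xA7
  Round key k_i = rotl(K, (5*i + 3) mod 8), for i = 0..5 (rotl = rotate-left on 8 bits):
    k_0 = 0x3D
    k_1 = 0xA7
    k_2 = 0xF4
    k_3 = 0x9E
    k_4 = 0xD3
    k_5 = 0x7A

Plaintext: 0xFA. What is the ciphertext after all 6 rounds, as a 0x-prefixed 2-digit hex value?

0x42

s_0 = plaintext = 0xFA
s_1 = Round(s_0, k_0) = 0xA8
s_2 = Round(s_1, k_1) = 0x8A
s_3 = Round(s_2, k_2) = 0xA5
s_4 = Round(s_3, k_3) = 0x5F
s_5 = Round(s_4, k_4) = 0xF4
s_6 = Round(s_5, k_5) = 0x42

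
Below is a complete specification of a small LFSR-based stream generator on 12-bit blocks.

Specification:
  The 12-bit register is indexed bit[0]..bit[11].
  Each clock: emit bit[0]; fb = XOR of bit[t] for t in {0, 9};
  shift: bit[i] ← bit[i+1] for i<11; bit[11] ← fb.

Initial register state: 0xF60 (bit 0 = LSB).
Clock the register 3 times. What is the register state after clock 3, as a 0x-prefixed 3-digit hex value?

reg_0 = 0xF60
clock 1: out=0, reg = 0xFB0
clock 2: out=0, reg = 0xFD8
clock 3: out=0, reg = 0xFEC

0xFEC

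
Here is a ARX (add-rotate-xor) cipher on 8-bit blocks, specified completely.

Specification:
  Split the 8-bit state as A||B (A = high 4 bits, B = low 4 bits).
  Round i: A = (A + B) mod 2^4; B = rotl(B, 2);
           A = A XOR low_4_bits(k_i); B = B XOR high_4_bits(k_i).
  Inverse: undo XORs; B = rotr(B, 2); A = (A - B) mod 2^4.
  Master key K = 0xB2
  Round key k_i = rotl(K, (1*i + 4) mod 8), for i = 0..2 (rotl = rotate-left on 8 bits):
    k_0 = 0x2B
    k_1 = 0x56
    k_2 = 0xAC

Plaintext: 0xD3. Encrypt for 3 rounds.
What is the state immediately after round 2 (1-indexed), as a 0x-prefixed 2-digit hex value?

0xFE

s_0 = plaintext = 0xD3
s_1 = Round(s_0, k_0) = 0xBE
s_2 = Round(s_1, k_1) = 0xFE
s_3 = Round(s_2, k_2) = 0x11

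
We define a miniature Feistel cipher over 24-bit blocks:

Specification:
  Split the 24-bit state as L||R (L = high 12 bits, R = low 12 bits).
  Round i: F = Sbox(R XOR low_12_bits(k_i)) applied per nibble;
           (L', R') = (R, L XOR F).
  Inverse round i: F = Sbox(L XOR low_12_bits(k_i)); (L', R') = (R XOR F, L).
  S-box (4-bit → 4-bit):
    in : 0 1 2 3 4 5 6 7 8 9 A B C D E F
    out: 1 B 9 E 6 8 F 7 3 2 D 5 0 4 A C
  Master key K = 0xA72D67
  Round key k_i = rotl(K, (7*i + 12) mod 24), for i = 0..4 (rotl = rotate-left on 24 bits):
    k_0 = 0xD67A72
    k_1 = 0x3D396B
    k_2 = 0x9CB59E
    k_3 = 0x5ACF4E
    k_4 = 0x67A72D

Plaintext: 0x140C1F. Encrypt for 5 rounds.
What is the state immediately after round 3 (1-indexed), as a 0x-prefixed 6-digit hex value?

0xB534B0

s_0 = plaintext = 0x140C1F
s_1 = Round(s_0, k_0) = 0xC1FEB4
s_2 = Round(s_1, k_1) = 0xEB4B53
s_3 = Round(s_2, k_2) = 0xB534B0
s_4 = Round(s_3, k_3) = 0x4B0E99
s_5 = Round(s_4, k_4) = 0xE996E6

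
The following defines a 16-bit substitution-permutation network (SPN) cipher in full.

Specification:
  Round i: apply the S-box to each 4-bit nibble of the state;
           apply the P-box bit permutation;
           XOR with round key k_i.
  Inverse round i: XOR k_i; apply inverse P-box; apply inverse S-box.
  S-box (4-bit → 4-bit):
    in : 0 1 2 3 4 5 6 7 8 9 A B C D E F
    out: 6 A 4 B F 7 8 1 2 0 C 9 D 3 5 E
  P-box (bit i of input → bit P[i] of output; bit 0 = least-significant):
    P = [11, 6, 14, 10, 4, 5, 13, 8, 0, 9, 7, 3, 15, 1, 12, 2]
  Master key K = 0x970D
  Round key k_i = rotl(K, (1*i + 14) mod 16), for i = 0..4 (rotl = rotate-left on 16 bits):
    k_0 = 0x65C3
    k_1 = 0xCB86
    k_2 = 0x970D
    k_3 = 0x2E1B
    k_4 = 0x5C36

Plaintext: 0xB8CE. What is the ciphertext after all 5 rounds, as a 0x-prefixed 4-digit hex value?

0x21E1

s_0 = plaintext = 0xB8CE
s_1 = Round(s_0, k_0) = 0x8ED7
s_2 = Round(s_1, k_1) = 0xC335
s_3 = Round(s_2, k_2) = 0x4C70
s_4 = Round(s_3, k_3) = 0xFEC4
s_5 = Round(s_4, k_4) = 0x21E1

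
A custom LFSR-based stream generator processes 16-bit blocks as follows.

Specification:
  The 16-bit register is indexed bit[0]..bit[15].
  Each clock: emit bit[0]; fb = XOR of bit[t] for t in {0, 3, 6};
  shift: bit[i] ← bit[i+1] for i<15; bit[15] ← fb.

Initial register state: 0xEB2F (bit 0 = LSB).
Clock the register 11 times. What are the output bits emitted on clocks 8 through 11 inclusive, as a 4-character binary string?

reg_0 = 0xEB2F
clock 1: out=1, reg = 0x7597
clock 2: out=1, reg = 0xBACB
clock 3: out=1, reg = 0xDD65
clock 4: out=1, reg = 0x6EB2
clock 5: out=0, reg = 0x3759
clock 6: out=1, reg = 0x9BAC
clock 7: out=0, reg = 0xCDD6
clock 8: out=0, reg = 0xE6EB
clock 9: out=1, reg = 0xF375
clock 10: out=1, reg = 0x79BA
clock 11: out=0, reg = 0xBCDD

0110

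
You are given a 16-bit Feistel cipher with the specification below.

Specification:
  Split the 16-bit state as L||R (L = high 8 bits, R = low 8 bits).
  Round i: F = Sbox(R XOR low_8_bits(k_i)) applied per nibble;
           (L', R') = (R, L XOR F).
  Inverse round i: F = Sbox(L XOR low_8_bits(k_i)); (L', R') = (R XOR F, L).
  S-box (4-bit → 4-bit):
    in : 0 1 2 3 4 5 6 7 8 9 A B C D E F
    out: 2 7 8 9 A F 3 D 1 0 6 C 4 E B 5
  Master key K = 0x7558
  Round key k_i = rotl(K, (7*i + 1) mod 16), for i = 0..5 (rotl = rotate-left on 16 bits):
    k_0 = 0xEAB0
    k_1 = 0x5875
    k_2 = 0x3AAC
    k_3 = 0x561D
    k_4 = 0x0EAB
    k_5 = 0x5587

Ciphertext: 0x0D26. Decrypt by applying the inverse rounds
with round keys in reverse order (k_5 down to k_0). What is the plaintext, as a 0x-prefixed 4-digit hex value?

0x7C0B

s_0 = ciphertext = 0x0D26
s_1 = InvRound(s_0, k_5) = 0x300D
s_2 = InvRound(s_1, k_4) = 0x0130
s_3 = InvRound(s_2, k_3) = 0x4401
s_4 = InvRound(s_3, k_2) = 0xB044
s_5 = InvRound(s_4, k_1) = 0x0BB0
s_6 = InvRound(s_5, k_0) = 0x7C0B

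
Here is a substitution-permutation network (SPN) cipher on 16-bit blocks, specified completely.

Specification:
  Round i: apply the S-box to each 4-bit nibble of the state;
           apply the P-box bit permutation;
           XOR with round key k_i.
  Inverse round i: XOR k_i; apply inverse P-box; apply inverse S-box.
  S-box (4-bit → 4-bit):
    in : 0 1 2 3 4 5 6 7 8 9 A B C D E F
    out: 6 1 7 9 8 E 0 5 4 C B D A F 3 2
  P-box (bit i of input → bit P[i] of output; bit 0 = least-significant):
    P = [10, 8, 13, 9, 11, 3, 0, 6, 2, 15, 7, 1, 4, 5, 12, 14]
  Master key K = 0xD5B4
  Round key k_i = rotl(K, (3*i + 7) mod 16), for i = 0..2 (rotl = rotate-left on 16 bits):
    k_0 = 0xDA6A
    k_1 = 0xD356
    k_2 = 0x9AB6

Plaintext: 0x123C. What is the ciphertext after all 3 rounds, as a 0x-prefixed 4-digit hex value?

s_0 = plaintext = 0x123C
s_1 = Round(s_0, k_0) = 0x51BE
s_2 = Round(s_1, k_1) = 0x8E33
s_3 = Round(s_2, k_2) = 0x04F2

0x04F2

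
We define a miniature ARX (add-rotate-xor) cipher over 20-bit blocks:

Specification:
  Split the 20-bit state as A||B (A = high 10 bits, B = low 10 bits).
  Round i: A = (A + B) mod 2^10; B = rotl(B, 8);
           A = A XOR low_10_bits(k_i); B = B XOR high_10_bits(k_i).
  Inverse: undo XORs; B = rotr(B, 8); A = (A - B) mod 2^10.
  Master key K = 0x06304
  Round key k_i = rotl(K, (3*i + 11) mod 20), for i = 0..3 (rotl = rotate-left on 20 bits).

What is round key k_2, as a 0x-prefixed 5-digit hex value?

0x80C60

K = 0x06304
k_0 = rotl(K, (3*0+11) mod 20) = rotl(K, 11) = 0x82031
k_1 = rotl(K, (3*1+11) mod 20) = rotl(K, 14) = 0x1018C
k_2 = rotl(K, (3*2+11) mod 20) = rotl(K, 17) = 0x80C60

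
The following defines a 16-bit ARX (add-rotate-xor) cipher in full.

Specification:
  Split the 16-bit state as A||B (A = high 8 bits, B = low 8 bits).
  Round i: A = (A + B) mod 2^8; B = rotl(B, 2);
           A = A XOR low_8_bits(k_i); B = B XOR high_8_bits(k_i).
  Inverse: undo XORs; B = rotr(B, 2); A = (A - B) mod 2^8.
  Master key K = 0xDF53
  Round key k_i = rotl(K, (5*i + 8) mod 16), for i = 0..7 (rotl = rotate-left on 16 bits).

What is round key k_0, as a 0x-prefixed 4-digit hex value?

0x53DF

K = 0xDF53
k_0 = rotl(K, (5*0+8) mod 16) = rotl(K, 8) = 0x53DF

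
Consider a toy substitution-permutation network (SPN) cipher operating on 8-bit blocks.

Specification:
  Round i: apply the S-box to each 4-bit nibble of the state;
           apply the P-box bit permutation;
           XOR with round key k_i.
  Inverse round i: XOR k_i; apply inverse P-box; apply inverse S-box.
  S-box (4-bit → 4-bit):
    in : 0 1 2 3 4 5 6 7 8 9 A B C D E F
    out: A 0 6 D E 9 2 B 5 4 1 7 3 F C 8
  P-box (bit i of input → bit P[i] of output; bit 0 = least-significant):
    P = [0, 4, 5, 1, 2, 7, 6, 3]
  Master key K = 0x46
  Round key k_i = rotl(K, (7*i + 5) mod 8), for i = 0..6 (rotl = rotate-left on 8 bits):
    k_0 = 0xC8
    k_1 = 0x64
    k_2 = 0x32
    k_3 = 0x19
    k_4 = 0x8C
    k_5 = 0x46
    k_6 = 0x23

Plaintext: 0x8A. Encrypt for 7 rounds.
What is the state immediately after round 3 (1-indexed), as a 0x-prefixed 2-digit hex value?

s_0 = plaintext = 0x8A
s_1 = Round(s_0, k_0) = 0x8D
s_2 = Round(s_1, k_1) = 0x13
s_3 = Round(s_2, k_2) = 0x11
s_4 = Round(s_3, k_3) = 0x19
s_5 = Round(s_4, k_4) = 0xAC
s_6 = Round(s_5, k_5) = 0x53
s_7 = Round(s_6, k_6) = 0x0C

0x11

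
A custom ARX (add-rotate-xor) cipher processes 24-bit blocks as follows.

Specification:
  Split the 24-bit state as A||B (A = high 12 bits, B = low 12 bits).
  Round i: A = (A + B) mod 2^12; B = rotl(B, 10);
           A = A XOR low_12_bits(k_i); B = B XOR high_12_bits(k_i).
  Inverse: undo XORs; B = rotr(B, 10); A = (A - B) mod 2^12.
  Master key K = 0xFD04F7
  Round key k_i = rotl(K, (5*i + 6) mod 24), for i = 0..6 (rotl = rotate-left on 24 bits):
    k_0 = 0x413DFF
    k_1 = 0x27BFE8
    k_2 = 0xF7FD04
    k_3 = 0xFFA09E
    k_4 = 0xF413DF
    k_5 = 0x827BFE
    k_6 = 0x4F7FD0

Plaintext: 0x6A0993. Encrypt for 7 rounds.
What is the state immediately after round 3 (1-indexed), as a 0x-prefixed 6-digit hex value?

0x995446

s_0 = plaintext = 0x6A0993
s_1 = Round(s_0, k_0) = 0xDCCA77
s_2 = Round(s_1, k_1) = 0x7ABCE6
s_3 = Round(s_2, k_2) = 0x995446
s_4 = Round(s_3, k_3) = 0xD456EB
s_5 = Round(s_4, k_4) = 0x7EF2FB
s_6 = Round(s_5, k_5) = 0x114499
s_7 = Round(s_6, k_6) = 0xA7D1D1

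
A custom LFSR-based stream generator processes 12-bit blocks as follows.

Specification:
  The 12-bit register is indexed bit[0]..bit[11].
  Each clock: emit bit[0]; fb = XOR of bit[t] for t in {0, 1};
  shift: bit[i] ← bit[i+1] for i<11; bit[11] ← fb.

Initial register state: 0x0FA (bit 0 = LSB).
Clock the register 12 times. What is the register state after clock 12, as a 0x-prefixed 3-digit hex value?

0x887

reg_0 = 0x0FA
clock 1: out=0, reg = 0x87D
clock 2: out=1, reg = 0xC3E
clock 3: out=0, reg = 0xE1F
clock 4: out=1, reg = 0x70F
clock 5: out=1, reg = 0x387
clock 6: out=1, reg = 0x1C3
clock 7: out=1, reg = 0x0E1
clock 8: out=1, reg = 0x870
clock 9: out=0, reg = 0x438
clock 10: out=0, reg = 0x21C
clock 11: out=0, reg = 0x10E
clock 12: out=0, reg = 0x887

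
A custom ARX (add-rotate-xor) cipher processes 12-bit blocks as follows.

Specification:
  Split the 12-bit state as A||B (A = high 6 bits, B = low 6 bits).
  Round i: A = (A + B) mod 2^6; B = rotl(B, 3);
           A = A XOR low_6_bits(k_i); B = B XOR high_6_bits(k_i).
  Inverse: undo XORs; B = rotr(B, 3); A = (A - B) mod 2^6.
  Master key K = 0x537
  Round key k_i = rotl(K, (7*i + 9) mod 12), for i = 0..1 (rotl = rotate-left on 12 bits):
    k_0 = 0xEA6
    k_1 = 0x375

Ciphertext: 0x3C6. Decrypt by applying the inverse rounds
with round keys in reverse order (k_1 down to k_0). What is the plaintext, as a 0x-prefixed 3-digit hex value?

s_0 = ciphertext = 0x3C6
s_1 = InvRound(s_0, k_1) = 0x859
s_2 = InvRound(s_1, k_0) = 0xADC

0xADC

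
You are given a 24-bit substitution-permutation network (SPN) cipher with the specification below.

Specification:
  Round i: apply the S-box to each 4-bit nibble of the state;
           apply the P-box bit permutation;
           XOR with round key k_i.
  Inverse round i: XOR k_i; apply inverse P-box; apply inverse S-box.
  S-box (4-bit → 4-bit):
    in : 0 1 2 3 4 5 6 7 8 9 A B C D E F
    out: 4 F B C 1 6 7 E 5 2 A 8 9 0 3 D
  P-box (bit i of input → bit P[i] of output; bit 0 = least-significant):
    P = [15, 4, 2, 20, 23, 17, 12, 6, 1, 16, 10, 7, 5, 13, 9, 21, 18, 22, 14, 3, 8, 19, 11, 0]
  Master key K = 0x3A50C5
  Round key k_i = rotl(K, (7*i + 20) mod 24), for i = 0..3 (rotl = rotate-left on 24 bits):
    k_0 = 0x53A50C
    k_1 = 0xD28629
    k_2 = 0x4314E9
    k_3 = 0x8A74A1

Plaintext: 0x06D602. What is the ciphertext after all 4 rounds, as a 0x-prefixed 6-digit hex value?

0xD707DA

s_0 = plaintext = 0x06D602
s_1 = Round(s_0, k_0) = 0x06791E
s_2 = Round(s_1, k_1) = 0x357C79
s_3 = Round(s_2, k_2) = 0x216E3A
s_4 = Round(s_3, k_3) = 0xD707DA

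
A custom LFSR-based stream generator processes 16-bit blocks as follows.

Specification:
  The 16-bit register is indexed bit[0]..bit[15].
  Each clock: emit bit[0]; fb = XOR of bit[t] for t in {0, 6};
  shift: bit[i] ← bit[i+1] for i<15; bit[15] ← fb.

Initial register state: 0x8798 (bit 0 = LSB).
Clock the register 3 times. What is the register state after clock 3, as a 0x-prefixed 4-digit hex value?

reg_0 = 0x8798
clock 1: out=0, reg = 0x43CC
clock 2: out=0, reg = 0xA1E6
clock 3: out=0, reg = 0xD0F3

0xD0F3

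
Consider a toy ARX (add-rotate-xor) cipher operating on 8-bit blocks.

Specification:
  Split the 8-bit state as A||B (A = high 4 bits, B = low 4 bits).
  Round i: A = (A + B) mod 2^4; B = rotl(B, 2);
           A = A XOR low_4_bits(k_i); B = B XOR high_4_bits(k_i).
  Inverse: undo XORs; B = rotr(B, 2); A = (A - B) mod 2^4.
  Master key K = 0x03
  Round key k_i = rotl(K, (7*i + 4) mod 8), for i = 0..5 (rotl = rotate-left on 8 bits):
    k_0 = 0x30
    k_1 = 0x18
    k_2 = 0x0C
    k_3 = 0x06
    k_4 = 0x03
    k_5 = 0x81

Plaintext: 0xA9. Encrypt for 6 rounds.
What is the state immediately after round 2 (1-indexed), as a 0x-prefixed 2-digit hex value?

0x04

s_0 = plaintext = 0xA9
s_1 = Round(s_0, k_0) = 0x35
s_2 = Round(s_1, k_1) = 0x04
s_3 = Round(s_2, k_2) = 0x81
s_4 = Round(s_3, k_3) = 0xF4
s_5 = Round(s_4, k_4) = 0x01
s_6 = Round(s_5, k_5) = 0x0C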